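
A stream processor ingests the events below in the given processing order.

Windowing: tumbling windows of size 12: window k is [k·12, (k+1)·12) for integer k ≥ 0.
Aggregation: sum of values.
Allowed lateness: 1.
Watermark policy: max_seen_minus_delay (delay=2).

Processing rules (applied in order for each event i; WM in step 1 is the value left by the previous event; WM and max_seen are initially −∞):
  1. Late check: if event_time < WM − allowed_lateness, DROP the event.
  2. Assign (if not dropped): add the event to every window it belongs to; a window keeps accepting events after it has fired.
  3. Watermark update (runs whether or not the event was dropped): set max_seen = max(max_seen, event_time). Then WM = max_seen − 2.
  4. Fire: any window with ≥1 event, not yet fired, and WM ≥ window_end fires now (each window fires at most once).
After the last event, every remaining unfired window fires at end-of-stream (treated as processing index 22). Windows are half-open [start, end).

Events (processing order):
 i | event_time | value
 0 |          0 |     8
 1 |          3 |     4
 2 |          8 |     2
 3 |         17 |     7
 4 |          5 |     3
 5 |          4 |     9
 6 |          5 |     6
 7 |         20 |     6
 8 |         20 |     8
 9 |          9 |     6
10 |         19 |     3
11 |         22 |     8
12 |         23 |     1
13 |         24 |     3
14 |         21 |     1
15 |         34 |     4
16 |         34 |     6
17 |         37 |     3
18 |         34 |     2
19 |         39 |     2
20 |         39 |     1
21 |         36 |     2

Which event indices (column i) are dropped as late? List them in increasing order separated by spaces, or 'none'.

i=0 t=0 v=8: → [0,12); WM=-2
i=1 t=3 v=4: → [0,12); WM=1
i=2 t=8 v=2: → [0,12); WM=6
i=3 t=17 v=7: → [12,24); WM=15; [0,12) fires=14
i=4 t=5 v=3: DROP (t<15-1); WM=15
i=5 t=4 v=9: DROP (t<15-1); WM=15
i=6 t=5 v=6: DROP (t<15-1); WM=15
i=7 t=20 v=6: → [12,24); WM=18
i=8 t=20 v=8: → [12,24); WM=18
i=9 t=9 v=6: DROP (t<18-1); WM=18
i=10 t=19 v=3: → [12,24); WM=18
i=11 t=22 v=8: → [12,24); WM=20
i=12 t=23 v=1: → [12,24); WM=21
i=13 t=24 v=3: → [24,36); WM=22
i=14 t=21 v=1: → [12,24); WM=22
i=15 t=34 v=4: → [24,36); WM=32; [12,24) fires=34
i=16 t=34 v=6: → [24,36); WM=32
i=17 t=37 v=3: → [36,48); WM=35
i=18 t=34 v=2: → [24,36); WM=35
i=19 t=39 v=2: → [36,48); WM=37; [24,36) fires=15
i=20 t=39 v=1: → [36,48); WM=37
i=21 t=36 v=2: → [36,48); WM=37

4 5 6 9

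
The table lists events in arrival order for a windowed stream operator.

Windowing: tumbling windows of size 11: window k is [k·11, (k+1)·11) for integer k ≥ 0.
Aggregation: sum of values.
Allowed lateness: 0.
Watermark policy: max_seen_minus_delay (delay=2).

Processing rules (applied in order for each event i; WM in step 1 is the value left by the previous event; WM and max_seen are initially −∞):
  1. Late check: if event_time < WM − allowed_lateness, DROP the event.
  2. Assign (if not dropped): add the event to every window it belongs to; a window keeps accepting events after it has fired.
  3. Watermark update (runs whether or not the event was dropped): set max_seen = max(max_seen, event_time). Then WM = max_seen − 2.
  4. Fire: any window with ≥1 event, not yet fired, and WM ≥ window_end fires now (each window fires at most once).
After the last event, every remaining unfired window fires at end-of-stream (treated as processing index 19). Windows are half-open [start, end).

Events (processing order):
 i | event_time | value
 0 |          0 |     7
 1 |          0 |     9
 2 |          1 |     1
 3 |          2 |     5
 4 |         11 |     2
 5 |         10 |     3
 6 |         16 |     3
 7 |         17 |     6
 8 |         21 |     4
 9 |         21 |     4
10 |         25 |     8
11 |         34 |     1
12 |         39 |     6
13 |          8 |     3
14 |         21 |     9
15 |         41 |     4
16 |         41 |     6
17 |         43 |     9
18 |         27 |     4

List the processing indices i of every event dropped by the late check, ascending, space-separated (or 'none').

13 14 18

i=0 t=0 v=7: → [0,11); WM=-2
i=1 t=0 v=9: → [0,11); WM=-2
i=2 t=1 v=1: → [0,11); WM=-1
i=3 t=2 v=5: → [0,11); WM=0
i=4 t=11 v=2: → [11,22); WM=9
i=5 t=10 v=3: → [0,11); WM=9
i=6 t=16 v=3: → [11,22); WM=14; [0,11) fires=25
i=7 t=17 v=6: → [11,22); WM=15
i=8 t=21 v=4: → [11,22); WM=19
i=9 t=21 v=4: → [11,22); WM=19
i=10 t=25 v=8: → [22,33); WM=23; [11,22) fires=19
i=11 t=34 v=1: → [33,44); WM=32
i=12 t=39 v=6: → [33,44); WM=37; [22,33) fires=8
i=13 t=8 v=3: DROP (t<37-0); WM=37
i=14 t=21 v=9: DROP (t<37-0); WM=37
i=15 t=41 v=4: → [33,44); WM=39
i=16 t=41 v=6: → [33,44); WM=39
i=17 t=43 v=9: → [33,44); WM=41
i=18 t=27 v=4: DROP (t<41-0); WM=41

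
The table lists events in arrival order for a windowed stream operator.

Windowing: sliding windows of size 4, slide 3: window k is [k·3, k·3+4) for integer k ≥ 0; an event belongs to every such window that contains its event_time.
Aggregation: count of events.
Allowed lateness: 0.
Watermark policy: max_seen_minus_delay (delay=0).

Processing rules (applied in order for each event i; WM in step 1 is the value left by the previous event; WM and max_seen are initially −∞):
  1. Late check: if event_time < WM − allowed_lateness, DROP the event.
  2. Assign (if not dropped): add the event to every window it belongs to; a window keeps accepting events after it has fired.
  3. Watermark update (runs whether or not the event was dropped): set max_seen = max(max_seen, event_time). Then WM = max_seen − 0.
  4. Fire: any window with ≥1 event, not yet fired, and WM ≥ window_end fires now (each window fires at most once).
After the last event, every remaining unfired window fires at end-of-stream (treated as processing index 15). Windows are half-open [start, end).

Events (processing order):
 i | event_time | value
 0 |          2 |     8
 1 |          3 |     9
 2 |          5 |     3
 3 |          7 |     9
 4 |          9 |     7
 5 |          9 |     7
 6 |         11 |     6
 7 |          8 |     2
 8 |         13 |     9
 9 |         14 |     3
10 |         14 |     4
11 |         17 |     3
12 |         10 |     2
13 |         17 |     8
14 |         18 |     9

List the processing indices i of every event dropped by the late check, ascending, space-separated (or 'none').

7 12

i=0 t=2 v=8: → [0,4); WM=2
i=1 t=3 v=9: → [3,7),[0,4); WM=3
i=2 t=5 v=3: → [3,7); WM=5; [0,4) fires=2
i=3 t=7 v=9: → [6,10); WM=7; [3,7) fires=2
i=4 t=9 v=7: → [9,13),[6,10); WM=9
i=5 t=9 v=7: → [9,13),[6,10); WM=9
i=6 t=11 v=6: → [9,13); WM=11; [6,10) fires=3
i=7 t=8 v=2: DROP (t<11-0); WM=11
i=8 t=13 v=9: → [12,16); WM=13; [9,13) fires=3
i=9 t=14 v=3: → [12,16); WM=14
i=10 t=14 v=4: → [12,16); WM=14
i=11 t=17 v=3: → [15,19); WM=17; [12,16) fires=3
i=12 t=10 v=2: DROP (t<17-0); WM=17
i=13 t=17 v=8: → [15,19); WM=17
i=14 t=18 v=9: → [18,22),[15,19); WM=18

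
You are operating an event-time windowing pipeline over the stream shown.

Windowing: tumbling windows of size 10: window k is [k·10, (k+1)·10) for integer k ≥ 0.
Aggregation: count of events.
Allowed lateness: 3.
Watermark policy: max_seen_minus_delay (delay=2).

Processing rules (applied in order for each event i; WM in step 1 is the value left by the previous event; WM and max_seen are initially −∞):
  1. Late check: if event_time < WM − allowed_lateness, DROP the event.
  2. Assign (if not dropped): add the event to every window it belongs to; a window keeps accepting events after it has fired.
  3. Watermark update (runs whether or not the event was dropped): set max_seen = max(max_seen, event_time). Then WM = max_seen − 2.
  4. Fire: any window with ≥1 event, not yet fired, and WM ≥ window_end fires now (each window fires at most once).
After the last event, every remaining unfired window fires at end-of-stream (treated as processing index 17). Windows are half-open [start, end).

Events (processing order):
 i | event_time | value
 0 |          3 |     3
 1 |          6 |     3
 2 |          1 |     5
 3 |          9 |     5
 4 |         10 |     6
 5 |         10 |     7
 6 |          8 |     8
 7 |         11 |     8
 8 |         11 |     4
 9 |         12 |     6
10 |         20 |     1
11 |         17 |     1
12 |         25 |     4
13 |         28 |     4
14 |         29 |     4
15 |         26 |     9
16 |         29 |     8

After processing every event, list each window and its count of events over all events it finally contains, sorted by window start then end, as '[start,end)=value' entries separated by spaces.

[0,10)=5 [10,20)=6 [20,30)=6

i=0 t=3 v=3: → [0,10); WM=1
i=1 t=6 v=3: → [0,10); WM=4
i=2 t=1 v=5: → [0,10); WM=4
i=3 t=9 v=5: → [0,10); WM=7
i=4 t=10 v=6: → [10,20); WM=8
i=5 t=10 v=7: → [10,20); WM=8
i=6 t=8 v=8: → [0,10); WM=8
i=7 t=11 v=8: → [10,20); WM=9
i=8 t=11 v=4: → [10,20); WM=9
i=9 t=12 v=6: → [10,20); WM=10; [0,10) fires=5
i=10 t=20 v=1: → [20,30); WM=18
i=11 t=17 v=1: → [10,20); WM=18
i=12 t=25 v=4: → [20,30); WM=23; [10,20) fires=6
i=13 t=28 v=4: → [20,30); WM=26
i=14 t=29 v=4: → [20,30); WM=27
i=15 t=26 v=9: → [20,30); WM=27
i=16 t=29 v=8: → [20,30); WM=27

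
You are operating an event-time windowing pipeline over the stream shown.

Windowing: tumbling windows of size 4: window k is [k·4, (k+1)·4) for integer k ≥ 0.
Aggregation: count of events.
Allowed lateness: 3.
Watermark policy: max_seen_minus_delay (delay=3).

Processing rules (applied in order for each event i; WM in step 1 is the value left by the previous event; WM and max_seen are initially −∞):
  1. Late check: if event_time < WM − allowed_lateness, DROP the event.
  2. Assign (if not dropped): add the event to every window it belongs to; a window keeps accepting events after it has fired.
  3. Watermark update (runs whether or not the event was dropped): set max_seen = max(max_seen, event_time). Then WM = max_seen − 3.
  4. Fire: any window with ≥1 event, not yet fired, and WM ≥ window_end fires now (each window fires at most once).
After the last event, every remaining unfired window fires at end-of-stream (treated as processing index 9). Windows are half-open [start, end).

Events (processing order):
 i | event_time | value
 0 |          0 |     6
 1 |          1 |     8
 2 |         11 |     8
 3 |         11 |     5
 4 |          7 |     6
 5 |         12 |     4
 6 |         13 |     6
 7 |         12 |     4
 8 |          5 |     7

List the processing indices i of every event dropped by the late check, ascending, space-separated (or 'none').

i=0 t=0 v=6: → [0,4); WM=-3
i=1 t=1 v=8: → [0,4); WM=-2
i=2 t=11 v=8: → [8,12); WM=8; [0,4) fires=2
i=3 t=11 v=5: → [8,12); WM=8
i=4 t=7 v=6: → [4,8); WM=8; [4,8) fires=1
i=5 t=12 v=4: → [12,16); WM=9
i=6 t=13 v=6: → [12,16); WM=10
i=7 t=12 v=4: → [12,16); WM=10
i=8 t=5 v=7: DROP (t<10-3); WM=10

8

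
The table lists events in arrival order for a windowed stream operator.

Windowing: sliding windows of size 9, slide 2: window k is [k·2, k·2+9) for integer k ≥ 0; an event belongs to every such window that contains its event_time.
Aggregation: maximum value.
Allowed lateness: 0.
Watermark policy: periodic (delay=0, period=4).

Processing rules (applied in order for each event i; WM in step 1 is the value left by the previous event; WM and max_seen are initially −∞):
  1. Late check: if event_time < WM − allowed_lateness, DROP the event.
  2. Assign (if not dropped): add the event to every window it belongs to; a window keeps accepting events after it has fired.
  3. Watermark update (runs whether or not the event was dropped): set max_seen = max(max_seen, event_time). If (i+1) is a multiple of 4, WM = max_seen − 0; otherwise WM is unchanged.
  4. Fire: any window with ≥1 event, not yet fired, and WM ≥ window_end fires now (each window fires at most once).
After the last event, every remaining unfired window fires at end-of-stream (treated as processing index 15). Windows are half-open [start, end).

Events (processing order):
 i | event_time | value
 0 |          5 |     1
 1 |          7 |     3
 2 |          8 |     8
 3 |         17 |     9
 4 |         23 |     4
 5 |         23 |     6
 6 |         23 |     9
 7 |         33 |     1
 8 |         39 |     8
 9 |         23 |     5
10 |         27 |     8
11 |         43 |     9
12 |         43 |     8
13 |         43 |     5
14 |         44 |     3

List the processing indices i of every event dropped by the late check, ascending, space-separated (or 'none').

i=0 t=5 v=1: → [4,13),[2,11),[0,9); WM=−∞
i=1 t=7 v=3: → [6,15),[4,13),[2,11),[0,9); WM=−∞
i=2 t=8 v=8: → [8,17),[6,15),[4,13),[2,11),[0,9); WM=−∞
i=3 t=17 v=9: → [16,25),[14,23),[12,21),[10,19); WM=17; [0,9) fires=8 [2,11) fires=8 [4,13) fires=8 [6,15) fires=8 [8,17) fires=8
i=4 t=23 v=4: → [22,31),[20,29),[18,27),[16,25); WM=17
i=5 t=23 v=6: → [22,31),[20,29),[18,27),[16,25); WM=17
i=6 t=23 v=9: → [22,31),[20,29),[18,27),[16,25); WM=17
i=7 t=33 v=1: → [32,41),[30,39),[28,37),[26,35); WM=33; [10,19) fires=9 [12,21) fires=9 [14,23) fires=9 [16,25) fires=9 [18,27) fires=9 [20,29) fires=9 [22,31) fires=9
i=8 t=39 v=8: → [38,47),[36,45),[34,43),[32,41); WM=33
i=9 t=23 v=5: DROP (t<33-0); WM=33
i=10 t=27 v=8: DROP (t<33-0); WM=33
i=11 t=43 v=9: → [42,51),[40,49),[38,47),[36,45); WM=43; [26,35) fires=1 [28,37) fires=1 [30,39) fires=1 [32,41) fires=8 [34,43) fires=8
i=12 t=43 v=8: → [42,51),[40,49),[38,47),[36,45); WM=43
i=13 t=43 v=5: → [42,51),[40,49),[38,47),[36,45); WM=43
i=14 t=44 v=3: → [44,53),[42,51),[40,49),[38,47),[36,45); WM=43

9 10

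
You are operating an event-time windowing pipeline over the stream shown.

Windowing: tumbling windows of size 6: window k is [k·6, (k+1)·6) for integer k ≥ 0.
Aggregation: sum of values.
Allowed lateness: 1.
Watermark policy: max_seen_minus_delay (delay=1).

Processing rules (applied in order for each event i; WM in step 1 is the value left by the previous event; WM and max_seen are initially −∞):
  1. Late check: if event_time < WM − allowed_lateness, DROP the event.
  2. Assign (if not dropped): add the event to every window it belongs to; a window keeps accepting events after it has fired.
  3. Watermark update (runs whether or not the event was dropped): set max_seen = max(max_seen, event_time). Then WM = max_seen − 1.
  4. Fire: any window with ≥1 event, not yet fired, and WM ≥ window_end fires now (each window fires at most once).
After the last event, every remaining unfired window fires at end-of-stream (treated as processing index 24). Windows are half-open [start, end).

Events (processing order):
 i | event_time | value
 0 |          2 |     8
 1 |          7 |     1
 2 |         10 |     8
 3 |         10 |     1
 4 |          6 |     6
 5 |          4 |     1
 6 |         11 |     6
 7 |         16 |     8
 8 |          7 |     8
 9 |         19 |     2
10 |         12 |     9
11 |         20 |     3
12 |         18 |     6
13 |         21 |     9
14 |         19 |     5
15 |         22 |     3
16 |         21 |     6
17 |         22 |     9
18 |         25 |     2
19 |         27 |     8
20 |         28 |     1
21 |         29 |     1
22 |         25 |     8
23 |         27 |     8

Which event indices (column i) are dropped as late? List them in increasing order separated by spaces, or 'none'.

4 5 8 10 22

i=0 t=2 v=8: → [0,6); WM=1
i=1 t=7 v=1: → [6,12); WM=6; [0,6) fires=8
i=2 t=10 v=8: → [6,12); WM=9
i=3 t=10 v=1: → [6,12); WM=9
i=4 t=6 v=6: DROP (t<9-1); WM=9
i=5 t=4 v=1: DROP (t<9-1); WM=9
i=6 t=11 v=6: → [6,12); WM=10
i=7 t=16 v=8: → [12,18); WM=15; [6,12) fires=16
i=8 t=7 v=8: DROP (t<15-1); WM=15
i=9 t=19 v=2: → [18,24); WM=18; [12,18) fires=8
i=10 t=12 v=9: DROP (t<18-1); WM=18
i=11 t=20 v=3: → [18,24); WM=19
i=12 t=18 v=6: → [18,24); WM=19
i=13 t=21 v=9: → [18,24); WM=20
i=14 t=19 v=5: → [18,24); WM=20
i=15 t=22 v=3: → [18,24); WM=21
i=16 t=21 v=6: → [18,24); WM=21
i=17 t=22 v=9: → [18,24); WM=21
i=18 t=25 v=2: → [24,30); WM=24; [18,24) fires=43
i=19 t=27 v=8: → [24,30); WM=26
i=20 t=28 v=1: → [24,30); WM=27
i=21 t=29 v=1: → [24,30); WM=28
i=22 t=25 v=8: DROP (t<28-1); WM=28
i=23 t=27 v=8: → [24,30); WM=28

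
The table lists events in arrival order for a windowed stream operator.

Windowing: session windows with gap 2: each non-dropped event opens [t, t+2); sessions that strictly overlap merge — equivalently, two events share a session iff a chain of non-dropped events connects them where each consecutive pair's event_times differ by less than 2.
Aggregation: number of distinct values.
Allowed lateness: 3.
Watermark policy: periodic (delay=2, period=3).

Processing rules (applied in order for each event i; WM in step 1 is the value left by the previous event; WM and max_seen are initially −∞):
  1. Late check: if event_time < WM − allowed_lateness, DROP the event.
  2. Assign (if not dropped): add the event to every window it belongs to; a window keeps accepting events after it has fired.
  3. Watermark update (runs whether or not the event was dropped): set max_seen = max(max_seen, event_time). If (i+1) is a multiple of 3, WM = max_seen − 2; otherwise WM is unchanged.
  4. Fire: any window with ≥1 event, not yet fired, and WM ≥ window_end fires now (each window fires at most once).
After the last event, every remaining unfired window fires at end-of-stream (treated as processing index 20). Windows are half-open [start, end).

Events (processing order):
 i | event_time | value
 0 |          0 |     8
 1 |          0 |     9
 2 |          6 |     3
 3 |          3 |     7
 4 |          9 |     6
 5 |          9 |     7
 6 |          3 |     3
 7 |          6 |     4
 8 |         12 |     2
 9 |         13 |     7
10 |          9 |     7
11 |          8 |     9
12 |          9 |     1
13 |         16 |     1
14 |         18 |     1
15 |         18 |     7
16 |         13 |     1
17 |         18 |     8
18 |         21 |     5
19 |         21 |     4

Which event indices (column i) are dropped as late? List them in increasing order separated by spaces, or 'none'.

i=0 t=0 v=8: → [0,2); WM=−∞
i=1 t=0 v=9: → [0,2); WM=−∞
i=2 t=6 v=3: → [6,8); WM=4
i=3 t=3 v=7: → [3,5); WM=4
i=4 t=9 v=6: → [9,11); WM=4
i=5 t=9 v=7: → [9,11); WM=7
i=6 t=3 v=3: DROP (t<7-3); WM=7
i=7 t=6 v=4: → [6,8); WM=7
i=8 t=12 v=2: → [12,14); WM=10
i=9 t=13 v=7: → [12,15); WM=10
i=10 t=9 v=7: → [9,11); WM=10
i=11 t=8 v=9: → [8,11); WM=11
i=12 t=9 v=1: → [8,11); WM=11
i=13 t=16 v=1: → [16,18); WM=11
i=14 t=18 v=1: → [18,20); WM=16
i=15 t=18 v=7: → [18,20); WM=16
i=16 t=13 v=1: → [12,15); WM=16
i=17 t=18 v=8: → [18,20); WM=16
i=18 t=21 v=5: → [21,23); WM=16
i=19 t=21 v=4: → [21,23); WM=16

6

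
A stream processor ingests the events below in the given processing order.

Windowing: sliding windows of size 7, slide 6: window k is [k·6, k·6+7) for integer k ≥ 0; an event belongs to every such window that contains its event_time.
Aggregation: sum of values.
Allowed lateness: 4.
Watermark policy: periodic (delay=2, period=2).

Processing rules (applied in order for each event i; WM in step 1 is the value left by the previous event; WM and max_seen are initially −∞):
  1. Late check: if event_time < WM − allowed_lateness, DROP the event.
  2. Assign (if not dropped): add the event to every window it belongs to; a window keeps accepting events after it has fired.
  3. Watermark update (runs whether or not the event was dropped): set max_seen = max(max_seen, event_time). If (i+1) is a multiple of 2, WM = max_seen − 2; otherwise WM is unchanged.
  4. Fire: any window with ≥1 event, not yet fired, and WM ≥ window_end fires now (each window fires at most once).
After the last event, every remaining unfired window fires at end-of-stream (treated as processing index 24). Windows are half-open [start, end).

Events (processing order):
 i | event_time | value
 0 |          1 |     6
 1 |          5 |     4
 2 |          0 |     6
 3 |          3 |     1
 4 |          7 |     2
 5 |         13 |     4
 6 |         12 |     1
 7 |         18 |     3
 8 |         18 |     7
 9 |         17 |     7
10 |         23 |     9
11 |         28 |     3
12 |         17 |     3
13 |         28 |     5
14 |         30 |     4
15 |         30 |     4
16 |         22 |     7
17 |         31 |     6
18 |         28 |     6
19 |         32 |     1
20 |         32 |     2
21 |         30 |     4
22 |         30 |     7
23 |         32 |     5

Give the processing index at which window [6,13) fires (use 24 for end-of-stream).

i=0 t=1 v=6: → [0,7); WM=−∞
i=1 t=5 v=4: → [0,7); WM=3
i=2 t=0 v=6: → [0,7); WM=3
i=3 t=3 v=1: → [0,7); WM=3
i=4 t=7 v=2: → [6,13); WM=3
i=5 t=13 v=4: → [12,19); WM=11; [0,7) fires=17
i=6 t=12 v=1: → [12,19),[6,13); WM=11
i=7 t=18 v=3: → [18,25),[12,19); WM=16; [6,13) fires=3
i=8 t=18 v=7: → [18,25),[12,19); WM=16
i=9 t=17 v=7: → [12,19); WM=16
i=10 t=23 v=9: → [18,25); WM=16
i=11 t=28 v=3: → [24,31); WM=26; [12,19) fires=22 [18,25) fires=19
i=12 t=17 v=3: DROP (t<26-4); WM=26
i=13 t=28 v=5: → [24,31); WM=26
i=14 t=30 v=4: → [30,37),[24,31); WM=26
i=15 t=30 v=4: → [30,37),[24,31); WM=28
i=16 t=22 v=7: DROP (t<28-4); WM=28
i=17 t=31 v=6: → [30,37); WM=29
i=18 t=28 v=6: → [24,31); WM=29
i=19 t=32 v=1: → [30,37); WM=30
i=20 t=32 v=2: → [30,37); WM=30
i=21 t=30 v=4: → [30,37),[24,31); WM=30
i=22 t=30 v=7: → [30,37),[24,31); WM=30
i=23 t=32 v=5: → [30,37); WM=30

7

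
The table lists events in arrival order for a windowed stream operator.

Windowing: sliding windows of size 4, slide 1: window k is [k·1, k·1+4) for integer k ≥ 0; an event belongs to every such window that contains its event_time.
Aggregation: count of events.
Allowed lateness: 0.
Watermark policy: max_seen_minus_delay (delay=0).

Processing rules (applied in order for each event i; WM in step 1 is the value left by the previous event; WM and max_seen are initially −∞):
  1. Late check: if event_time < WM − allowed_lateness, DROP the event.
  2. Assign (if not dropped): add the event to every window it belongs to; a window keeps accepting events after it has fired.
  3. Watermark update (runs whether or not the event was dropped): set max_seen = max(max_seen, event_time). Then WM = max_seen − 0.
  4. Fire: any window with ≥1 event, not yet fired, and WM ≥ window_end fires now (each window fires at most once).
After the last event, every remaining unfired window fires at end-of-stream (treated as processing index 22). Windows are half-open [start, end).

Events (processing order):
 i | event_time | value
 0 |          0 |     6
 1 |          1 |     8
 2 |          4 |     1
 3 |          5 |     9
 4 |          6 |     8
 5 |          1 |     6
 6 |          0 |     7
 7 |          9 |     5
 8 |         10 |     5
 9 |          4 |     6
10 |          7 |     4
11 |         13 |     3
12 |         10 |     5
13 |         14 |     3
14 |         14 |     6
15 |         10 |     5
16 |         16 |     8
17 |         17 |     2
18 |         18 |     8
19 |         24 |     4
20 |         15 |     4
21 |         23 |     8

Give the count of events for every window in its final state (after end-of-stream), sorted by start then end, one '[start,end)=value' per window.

i=0 t=0 v=6: → [0,4); WM=0
i=1 t=1 v=8: → [1,5),[0,4); WM=1
i=2 t=4 v=1: → [4,8),[3,7),[2,6),[1,5); WM=4; [0,4) fires=2
i=3 t=5 v=9: → [5,9),[4,8),[3,7),[2,6); WM=5; [1,5) fires=2
i=4 t=6 v=8: → [6,10),[5,9),[4,8),[3,7); WM=6; [2,6) fires=2
i=5 t=1 v=6: DROP (t<6-0); WM=6
i=6 t=0 v=7: DROP (t<6-0); WM=6
i=7 t=9 v=5: → [9,13),[8,12),[7,11),[6,10); WM=9; [3,7) fires=3 [4,8) fires=3 [5,9) fires=2
i=8 t=10 v=5: → [10,14),[9,13),[8,12),[7,11); WM=10; [6,10) fires=2
i=9 t=4 v=6: DROP (t<10-0); WM=10
i=10 t=7 v=4: DROP (t<10-0); WM=10
i=11 t=13 v=3: → [13,17),[12,16),[11,15),[10,14); WM=13; [7,11) fires=2 [8,12) fires=2 [9,13) fires=2
i=12 t=10 v=5: DROP (t<13-0); WM=13
i=13 t=14 v=3: → [14,18),[13,17),[12,16),[11,15); WM=14; [10,14) fires=2
i=14 t=14 v=6: → [14,18),[13,17),[12,16),[11,15); WM=14
i=15 t=10 v=5: DROP (t<14-0); WM=14
i=16 t=16 v=8: → [16,20),[15,19),[14,18),[13,17); WM=16; [11,15) fires=3 [12,16) fires=3
i=17 t=17 v=2: → [17,21),[16,20),[15,19),[14,18); WM=17; [13,17) fires=4
i=18 t=18 v=8: → [18,22),[17,21),[16,20),[15,19); WM=18; [14,18) fires=4
i=19 t=24 v=4: → [24,28),[23,27),[22,26),[21,25); WM=24; [15,19) fires=3 [16,20) fires=3 [17,21) fires=2 [18,22) fires=1
i=20 t=15 v=4: DROP (t<24-0); WM=24
i=21 t=23 v=8: DROP (t<24-0); WM=24

[0,4)=2 [1,5)=2 [2,6)=2 [3,7)=3 [4,8)=3 [5,9)=2 [6,10)=2 [7,11)=2 [8,12)=2 [9,13)=2 [10,14)=2 [11,15)=3 [12,16)=3 [13,17)=4 [14,18)=4 [15,19)=3 [16,20)=3 [17,21)=2 [18,22)=1 [21,25)=1 [22,26)=1 [23,27)=1 [24,28)=1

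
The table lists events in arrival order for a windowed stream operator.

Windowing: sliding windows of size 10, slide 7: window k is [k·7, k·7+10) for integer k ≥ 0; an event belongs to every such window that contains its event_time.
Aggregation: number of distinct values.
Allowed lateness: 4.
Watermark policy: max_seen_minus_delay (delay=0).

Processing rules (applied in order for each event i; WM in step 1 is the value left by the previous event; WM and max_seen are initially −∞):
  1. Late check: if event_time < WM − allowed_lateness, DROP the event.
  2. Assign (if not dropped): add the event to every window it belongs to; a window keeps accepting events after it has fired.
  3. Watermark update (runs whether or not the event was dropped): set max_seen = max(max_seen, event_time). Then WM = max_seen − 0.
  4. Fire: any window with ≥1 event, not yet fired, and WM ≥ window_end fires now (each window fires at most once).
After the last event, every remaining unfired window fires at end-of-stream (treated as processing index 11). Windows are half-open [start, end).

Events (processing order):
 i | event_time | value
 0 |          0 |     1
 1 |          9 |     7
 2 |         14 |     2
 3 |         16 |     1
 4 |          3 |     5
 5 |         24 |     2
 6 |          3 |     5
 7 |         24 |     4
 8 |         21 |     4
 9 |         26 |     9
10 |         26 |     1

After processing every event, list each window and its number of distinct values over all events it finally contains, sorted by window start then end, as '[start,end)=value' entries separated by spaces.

[0,10)=2 [7,17)=3 [14,24)=3 [21,31)=4

i=0 t=0 v=1: → [0,10); WM=0
i=1 t=9 v=7: → [7,17),[0,10); WM=9
i=2 t=14 v=2: → [14,24),[7,17); WM=14; [0,10) fires=2
i=3 t=16 v=1: → [14,24),[7,17); WM=16
i=4 t=3 v=5: DROP (t<16-4); WM=16
i=5 t=24 v=2: → [21,31); WM=24; [7,17) fires=3 [14,24) fires=2
i=6 t=3 v=5: DROP (t<24-4); WM=24
i=7 t=24 v=4: → [21,31); WM=24
i=8 t=21 v=4: → [21,31),[14,24); WM=24
i=9 t=26 v=9: → [21,31); WM=26
i=10 t=26 v=1: → [21,31); WM=26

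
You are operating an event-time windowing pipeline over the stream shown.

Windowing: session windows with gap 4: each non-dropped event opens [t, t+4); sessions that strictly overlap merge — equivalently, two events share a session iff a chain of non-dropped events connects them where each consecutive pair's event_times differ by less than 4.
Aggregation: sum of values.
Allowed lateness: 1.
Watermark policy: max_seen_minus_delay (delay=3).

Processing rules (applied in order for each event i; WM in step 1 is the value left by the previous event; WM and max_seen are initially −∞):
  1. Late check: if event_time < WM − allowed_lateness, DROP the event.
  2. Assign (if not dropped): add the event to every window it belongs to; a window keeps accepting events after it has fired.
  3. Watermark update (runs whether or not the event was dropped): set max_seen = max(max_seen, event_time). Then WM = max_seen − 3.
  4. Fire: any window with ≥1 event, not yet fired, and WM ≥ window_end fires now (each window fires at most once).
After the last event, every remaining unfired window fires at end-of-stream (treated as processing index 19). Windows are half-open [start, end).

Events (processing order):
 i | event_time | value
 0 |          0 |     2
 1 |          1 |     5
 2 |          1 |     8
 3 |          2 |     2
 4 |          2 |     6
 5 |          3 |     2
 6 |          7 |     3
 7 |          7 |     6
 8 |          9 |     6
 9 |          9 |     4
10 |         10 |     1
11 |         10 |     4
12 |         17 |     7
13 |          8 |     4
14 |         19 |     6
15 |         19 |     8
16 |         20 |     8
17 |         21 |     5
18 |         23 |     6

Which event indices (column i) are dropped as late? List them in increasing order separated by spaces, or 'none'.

i=0 t=0 v=2: → [0,4); WM=-3
i=1 t=1 v=5: → [0,5); WM=-2
i=2 t=1 v=8: → [0,5); WM=-2
i=3 t=2 v=2: → [0,6); WM=-1
i=4 t=2 v=6: → [0,6); WM=-1
i=5 t=3 v=2: → [0,7); WM=0
i=6 t=7 v=3: → [7,11); WM=4
i=7 t=7 v=6: → [7,11); WM=4
i=8 t=9 v=6: → [7,13); WM=6
i=9 t=9 v=4: → [7,13); WM=6
i=10 t=10 v=1: → [7,14); WM=7
i=11 t=10 v=4: → [7,14); WM=7
i=12 t=17 v=7: → [17,21); WM=14
i=13 t=8 v=4: DROP (t<14-1); WM=14
i=14 t=19 v=6: → [17,23); WM=16
i=15 t=19 v=8: → [17,23); WM=16
i=16 t=20 v=8: → [17,24); WM=17
i=17 t=21 v=5: → [17,25); WM=18
i=18 t=23 v=6: → [17,27); WM=20

13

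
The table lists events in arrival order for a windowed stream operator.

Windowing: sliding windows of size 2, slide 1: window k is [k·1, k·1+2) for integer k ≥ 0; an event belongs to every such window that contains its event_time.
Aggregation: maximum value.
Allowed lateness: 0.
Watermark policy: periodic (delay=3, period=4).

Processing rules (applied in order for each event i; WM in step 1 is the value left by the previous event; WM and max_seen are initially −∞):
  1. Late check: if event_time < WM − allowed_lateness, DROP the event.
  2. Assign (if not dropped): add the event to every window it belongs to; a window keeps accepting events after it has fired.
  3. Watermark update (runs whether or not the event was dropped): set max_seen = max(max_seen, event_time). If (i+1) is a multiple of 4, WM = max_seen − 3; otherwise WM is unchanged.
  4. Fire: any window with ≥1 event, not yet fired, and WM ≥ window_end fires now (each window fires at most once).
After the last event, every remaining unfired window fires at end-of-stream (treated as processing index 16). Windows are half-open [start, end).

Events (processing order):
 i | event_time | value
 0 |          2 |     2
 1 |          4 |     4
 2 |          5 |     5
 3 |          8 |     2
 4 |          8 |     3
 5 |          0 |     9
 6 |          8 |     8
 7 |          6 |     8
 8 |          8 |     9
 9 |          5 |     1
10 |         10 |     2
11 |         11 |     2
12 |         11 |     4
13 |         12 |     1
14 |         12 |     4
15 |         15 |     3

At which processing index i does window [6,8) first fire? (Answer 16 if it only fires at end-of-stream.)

i=0 t=2 v=2: → [2,4),[1,3); WM=−∞
i=1 t=4 v=4: → [4,6),[3,5); WM=−∞
i=2 t=5 v=5: → [5,7),[4,6); WM=−∞
i=3 t=8 v=2: → [8,10),[7,9); WM=5; [1,3) fires=2 [2,4) fires=2 [3,5) fires=4
i=4 t=8 v=3: → [8,10),[7,9); WM=5
i=5 t=0 v=9: DROP (t<5-0); WM=5
i=6 t=8 v=8: → [8,10),[7,9); WM=5
i=7 t=6 v=8: → [6,8),[5,7); WM=5
i=8 t=8 v=9: → [8,10),[7,9); WM=5
i=9 t=5 v=1: → [5,7),[4,6); WM=5
i=10 t=10 v=2: → [10,12),[9,11); WM=5
i=11 t=11 v=2: → [11,13),[10,12); WM=8; [4,6) fires=5 [5,7) fires=8 [6,8) fires=8
i=12 t=11 v=4: → [11,13),[10,12); WM=8
i=13 t=12 v=1: → [12,14),[11,13); WM=8
i=14 t=12 v=4: → [12,14),[11,13); WM=8
i=15 t=15 v=3: → [15,17),[14,16); WM=12; [7,9) fires=9 [8,10) fires=9 [9,11) fires=2 [10,12) fires=4

11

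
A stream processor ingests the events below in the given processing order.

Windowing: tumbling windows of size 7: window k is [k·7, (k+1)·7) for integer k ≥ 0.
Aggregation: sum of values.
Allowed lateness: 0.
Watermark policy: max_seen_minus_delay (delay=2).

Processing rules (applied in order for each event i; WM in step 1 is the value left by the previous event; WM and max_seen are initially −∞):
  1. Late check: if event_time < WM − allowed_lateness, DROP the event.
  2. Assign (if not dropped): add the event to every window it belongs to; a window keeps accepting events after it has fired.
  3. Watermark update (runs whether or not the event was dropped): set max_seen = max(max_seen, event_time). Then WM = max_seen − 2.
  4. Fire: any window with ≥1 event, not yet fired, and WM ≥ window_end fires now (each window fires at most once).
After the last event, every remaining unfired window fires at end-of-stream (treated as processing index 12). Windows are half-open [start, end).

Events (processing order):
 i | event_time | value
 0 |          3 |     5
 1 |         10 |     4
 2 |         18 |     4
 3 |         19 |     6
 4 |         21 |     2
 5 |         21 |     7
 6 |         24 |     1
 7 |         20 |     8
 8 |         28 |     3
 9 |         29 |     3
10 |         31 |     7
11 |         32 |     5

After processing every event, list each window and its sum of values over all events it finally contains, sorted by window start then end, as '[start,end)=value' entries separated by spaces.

i=0 t=3 v=5: → [0,7); WM=1
i=1 t=10 v=4: → [7,14); WM=8; [0,7) fires=5
i=2 t=18 v=4: → [14,21); WM=16; [7,14) fires=4
i=3 t=19 v=6: → [14,21); WM=17
i=4 t=21 v=2: → [21,28); WM=19
i=5 t=21 v=7: → [21,28); WM=19
i=6 t=24 v=1: → [21,28); WM=22; [14,21) fires=10
i=7 t=20 v=8: DROP (t<22-0); WM=22
i=8 t=28 v=3: → [28,35); WM=26
i=9 t=29 v=3: → [28,35); WM=27
i=10 t=31 v=7: → [28,35); WM=29; [21,28) fires=10
i=11 t=32 v=5: → [28,35); WM=30

[0,7)=5 [7,14)=4 [14,21)=10 [21,28)=10 [28,35)=18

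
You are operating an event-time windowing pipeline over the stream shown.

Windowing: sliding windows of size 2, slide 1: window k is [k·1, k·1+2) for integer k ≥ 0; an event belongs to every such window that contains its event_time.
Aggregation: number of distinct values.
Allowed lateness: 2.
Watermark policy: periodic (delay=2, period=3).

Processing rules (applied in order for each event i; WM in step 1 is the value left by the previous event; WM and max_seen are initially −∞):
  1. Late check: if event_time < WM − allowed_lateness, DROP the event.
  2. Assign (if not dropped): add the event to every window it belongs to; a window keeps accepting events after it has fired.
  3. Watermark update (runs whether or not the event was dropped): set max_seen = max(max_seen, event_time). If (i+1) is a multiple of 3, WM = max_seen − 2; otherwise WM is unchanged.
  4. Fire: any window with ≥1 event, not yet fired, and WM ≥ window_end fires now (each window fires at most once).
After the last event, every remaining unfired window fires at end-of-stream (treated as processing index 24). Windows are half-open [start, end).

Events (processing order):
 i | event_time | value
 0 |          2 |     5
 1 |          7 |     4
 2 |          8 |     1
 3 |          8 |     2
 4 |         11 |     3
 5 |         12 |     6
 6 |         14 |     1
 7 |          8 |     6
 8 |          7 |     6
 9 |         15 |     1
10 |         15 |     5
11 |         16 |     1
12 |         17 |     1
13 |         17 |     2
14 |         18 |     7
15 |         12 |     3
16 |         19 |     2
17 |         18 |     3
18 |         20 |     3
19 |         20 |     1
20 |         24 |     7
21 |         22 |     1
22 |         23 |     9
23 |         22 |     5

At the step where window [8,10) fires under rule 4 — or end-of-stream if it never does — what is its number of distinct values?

i=0 t=2 v=5: → [2,4),[1,3); WM=−∞
i=1 t=7 v=4: → [7,9),[6,8); WM=−∞
i=2 t=8 v=1: → [8,10),[7,9); WM=6; [1,3) fires=1 [2,4) fires=1
i=3 t=8 v=2: → [8,10),[7,9); WM=6
i=4 t=11 v=3: → [11,13),[10,12); WM=6
i=5 t=12 v=6: → [12,14),[11,13); WM=10; [6,8) fires=1 [7,9) fires=3 [8,10) fires=2
i=6 t=14 v=1: → [14,16),[13,15); WM=10
i=7 t=8 v=6: → [8,10),[7,9); WM=10
i=8 t=7 v=6: DROP (t<10-2); WM=12; [10,12) fires=1
i=9 t=15 v=1: → [15,17),[14,16); WM=12
i=10 t=15 v=5: → [15,17),[14,16); WM=12
i=11 t=16 v=1: → [16,18),[15,17); WM=14; [11,13) fires=2 [12,14) fires=1
i=12 t=17 v=1: → [17,19),[16,18); WM=14
i=13 t=17 v=2: → [17,19),[16,18); WM=14
i=14 t=18 v=7: → [18,20),[17,19); WM=16; [13,15) fires=1 [14,16) fires=2
i=15 t=12 v=3: DROP (t<16-2); WM=16
i=16 t=19 v=2: → [19,21),[18,20); WM=16
i=17 t=18 v=3: → [18,20),[17,19); WM=17; [15,17) fires=2
i=18 t=20 v=3: → [20,22),[19,21); WM=17
i=19 t=20 v=1: → [20,22),[19,21); WM=17
i=20 t=24 v=7: → [24,26),[23,25); WM=22; [16,18) fires=2 [17,19) fires=4 [18,20) fires=3 [19,21) fires=3 [20,22) fires=2
i=21 t=22 v=1: → [22,24),[21,23); WM=22
i=22 t=23 v=9: → [23,25),[22,24); WM=22
i=23 t=22 v=5: → [22,24),[21,23); WM=22

2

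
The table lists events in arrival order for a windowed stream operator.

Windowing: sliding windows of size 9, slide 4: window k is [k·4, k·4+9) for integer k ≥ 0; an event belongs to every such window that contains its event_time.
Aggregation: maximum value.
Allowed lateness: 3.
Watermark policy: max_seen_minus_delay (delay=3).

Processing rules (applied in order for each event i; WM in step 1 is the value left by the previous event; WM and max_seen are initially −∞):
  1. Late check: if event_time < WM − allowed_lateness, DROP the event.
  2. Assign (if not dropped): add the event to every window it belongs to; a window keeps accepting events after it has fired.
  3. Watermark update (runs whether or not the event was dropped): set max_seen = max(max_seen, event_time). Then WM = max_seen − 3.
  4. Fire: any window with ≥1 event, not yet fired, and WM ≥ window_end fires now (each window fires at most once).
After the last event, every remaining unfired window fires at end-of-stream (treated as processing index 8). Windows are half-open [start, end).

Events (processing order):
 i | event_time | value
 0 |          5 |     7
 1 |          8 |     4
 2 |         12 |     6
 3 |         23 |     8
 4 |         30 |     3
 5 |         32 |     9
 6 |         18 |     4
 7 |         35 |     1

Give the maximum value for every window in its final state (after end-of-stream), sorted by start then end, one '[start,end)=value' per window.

[0,9)=7 [4,13)=7 [8,17)=6 [12,21)=6 [16,25)=8 [20,29)=8 [24,33)=9 [28,37)=9 [32,41)=9

i=0 t=5 v=7: → [4,13),[0,9); WM=2
i=1 t=8 v=4: → [8,17),[4,13),[0,9); WM=5
i=2 t=12 v=6: → [12,21),[8,17),[4,13); WM=9; [0,9) fires=7
i=3 t=23 v=8: → [20,29),[16,25); WM=20; [4,13) fires=7 [8,17) fires=6
i=4 t=30 v=3: → [28,37),[24,33); WM=27; [12,21) fires=6 [16,25) fires=8
i=5 t=32 v=9: → [32,41),[28,37),[24,33); WM=29; [20,29) fires=8
i=6 t=18 v=4: DROP (t<29-3); WM=29
i=7 t=35 v=1: → [32,41),[28,37); WM=32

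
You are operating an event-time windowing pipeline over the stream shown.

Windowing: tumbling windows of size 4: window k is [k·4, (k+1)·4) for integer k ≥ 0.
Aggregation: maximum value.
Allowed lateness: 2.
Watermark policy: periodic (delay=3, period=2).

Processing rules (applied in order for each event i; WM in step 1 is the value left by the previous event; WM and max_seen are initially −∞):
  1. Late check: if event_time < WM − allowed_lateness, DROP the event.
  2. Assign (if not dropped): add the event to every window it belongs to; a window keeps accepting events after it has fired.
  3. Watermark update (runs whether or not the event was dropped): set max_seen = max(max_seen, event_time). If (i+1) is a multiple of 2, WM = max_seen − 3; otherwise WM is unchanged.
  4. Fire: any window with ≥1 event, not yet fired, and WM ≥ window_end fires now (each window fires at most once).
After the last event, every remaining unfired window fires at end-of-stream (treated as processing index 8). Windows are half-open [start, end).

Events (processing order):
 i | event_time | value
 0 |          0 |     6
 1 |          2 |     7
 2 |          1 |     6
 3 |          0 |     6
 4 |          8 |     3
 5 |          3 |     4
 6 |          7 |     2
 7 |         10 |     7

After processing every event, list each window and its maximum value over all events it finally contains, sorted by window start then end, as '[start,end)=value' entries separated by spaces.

i=0 t=0 v=6: → [0,4); WM=−∞
i=1 t=2 v=7: → [0,4); WM=-1
i=2 t=1 v=6: → [0,4); WM=-1
i=3 t=0 v=6: → [0,4); WM=-1
i=4 t=8 v=3: → [8,12); WM=-1
i=5 t=3 v=4: → [0,4); WM=5; [0,4) fires=7
i=6 t=7 v=2: → [4,8); WM=5
i=7 t=10 v=7: → [8,12); WM=7

[0,4)=7 [4,8)=2 [8,12)=7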